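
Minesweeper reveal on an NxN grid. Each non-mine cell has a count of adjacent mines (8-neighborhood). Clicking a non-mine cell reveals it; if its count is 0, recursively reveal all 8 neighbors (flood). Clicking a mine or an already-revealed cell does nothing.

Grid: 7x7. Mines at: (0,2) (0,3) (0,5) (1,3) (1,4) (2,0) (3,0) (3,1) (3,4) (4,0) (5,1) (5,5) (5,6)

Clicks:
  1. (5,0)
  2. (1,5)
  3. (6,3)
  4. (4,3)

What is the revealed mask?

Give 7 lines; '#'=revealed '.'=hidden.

Click 1 (5,0) count=2: revealed 1 new [(5,0)] -> total=1
Click 2 (1,5) count=2: revealed 1 new [(1,5)] -> total=2
Click 3 (6,3) count=0: revealed 9 new [(4,2) (4,3) (4,4) (5,2) (5,3) (5,4) (6,2) (6,3) (6,4)] -> total=11
Click 4 (4,3) count=1: revealed 0 new [(none)] -> total=11

Answer: .......
.....#.
.......
.......
..###..
#.###..
..###..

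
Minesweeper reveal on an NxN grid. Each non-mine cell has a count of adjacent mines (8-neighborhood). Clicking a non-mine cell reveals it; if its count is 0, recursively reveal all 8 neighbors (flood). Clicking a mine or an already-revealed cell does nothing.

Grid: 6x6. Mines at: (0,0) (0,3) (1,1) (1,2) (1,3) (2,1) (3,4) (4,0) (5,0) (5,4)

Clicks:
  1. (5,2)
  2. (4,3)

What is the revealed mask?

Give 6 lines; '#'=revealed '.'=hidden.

Click 1 (5,2) count=0: revealed 9 new [(3,1) (3,2) (3,3) (4,1) (4,2) (4,3) (5,1) (5,2) (5,3)] -> total=9
Click 2 (4,3) count=2: revealed 0 new [(none)] -> total=9

Answer: ......
......
......
.###..
.###..
.###..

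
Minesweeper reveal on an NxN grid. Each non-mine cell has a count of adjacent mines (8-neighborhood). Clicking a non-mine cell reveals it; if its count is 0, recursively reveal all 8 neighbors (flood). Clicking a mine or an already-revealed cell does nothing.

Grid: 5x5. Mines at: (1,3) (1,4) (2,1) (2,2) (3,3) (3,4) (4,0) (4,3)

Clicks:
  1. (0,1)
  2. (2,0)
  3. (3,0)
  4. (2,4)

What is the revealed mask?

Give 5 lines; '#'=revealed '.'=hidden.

Answer: ###..
###..
#...#
#....
.....

Derivation:
Click 1 (0,1) count=0: revealed 6 new [(0,0) (0,1) (0,2) (1,0) (1,1) (1,2)] -> total=6
Click 2 (2,0) count=1: revealed 1 new [(2,0)] -> total=7
Click 3 (3,0) count=2: revealed 1 new [(3,0)] -> total=8
Click 4 (2,4) count=4: revealed 1 new [(2,4)] -> total=9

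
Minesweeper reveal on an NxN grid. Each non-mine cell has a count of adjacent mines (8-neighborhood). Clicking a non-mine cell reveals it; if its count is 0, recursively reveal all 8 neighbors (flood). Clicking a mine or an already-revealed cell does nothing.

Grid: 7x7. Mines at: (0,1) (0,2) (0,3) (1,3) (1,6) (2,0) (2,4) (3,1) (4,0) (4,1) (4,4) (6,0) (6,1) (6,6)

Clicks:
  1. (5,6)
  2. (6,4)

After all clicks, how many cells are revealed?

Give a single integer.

Answer: 9

Derivation:
Click 1 (5,6) count=1: revealed 1 new [(5,6)] -> total=1
Click 2 (6,4) count=0: revealed 8 new [(5,2) (5,3) (5,4) (5,5) (6,2) (6,3) (6,4) (6,5)] -> total=9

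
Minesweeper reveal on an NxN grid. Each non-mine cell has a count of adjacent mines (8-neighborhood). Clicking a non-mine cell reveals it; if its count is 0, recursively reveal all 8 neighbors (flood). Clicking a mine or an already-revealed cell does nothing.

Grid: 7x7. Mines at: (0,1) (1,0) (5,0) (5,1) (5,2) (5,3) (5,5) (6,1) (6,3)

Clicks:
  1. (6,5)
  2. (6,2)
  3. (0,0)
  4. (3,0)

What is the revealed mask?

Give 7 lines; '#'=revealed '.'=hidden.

Click 1 (6,5) count=1: revealed 1 new [(6,5)] -> total=1
Click 2 (6,2) count=5: revealed 1 new [(6,2)] -> total=2
Click 3 (0,0) count=2: revealed 1 new [(0,0)] -> total=3
Click 4 (3,0) count=0: revealed 32 new [(0,2) (0,3) (0,4) (0,5) (0,6) (1,1) (1,2) (1,3) (1,4) (1,5) (1,6) (2,0) (2,1) (2,2) (2,3) (2,4) (2,5) (2,6) (3,0) (3,1) (3,2) (3,3) (3,4) (3,5) (3,6) (4,0) (4,1) (4,2) (4,3) (4,4) (4,5) (4,6)] -> total=35

Answer: #.#####
.######
#######
#######
#######
.......
..#..#.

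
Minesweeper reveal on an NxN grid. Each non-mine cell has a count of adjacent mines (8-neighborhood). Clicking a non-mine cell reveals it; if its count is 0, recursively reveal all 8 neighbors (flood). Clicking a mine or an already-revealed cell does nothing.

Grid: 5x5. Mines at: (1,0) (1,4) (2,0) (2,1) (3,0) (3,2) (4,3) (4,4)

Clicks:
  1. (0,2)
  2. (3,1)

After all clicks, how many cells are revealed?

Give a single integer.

Answer: 7

Derivation:
Click 1 (0,2) count=0: revealed 6 new [(0,1) (0,2) (0,3) (1,1) (1,2) (1,3)] -> total=6
Click 2 (3,1) count=4: revealed 1 new [(3,1)] -> total=7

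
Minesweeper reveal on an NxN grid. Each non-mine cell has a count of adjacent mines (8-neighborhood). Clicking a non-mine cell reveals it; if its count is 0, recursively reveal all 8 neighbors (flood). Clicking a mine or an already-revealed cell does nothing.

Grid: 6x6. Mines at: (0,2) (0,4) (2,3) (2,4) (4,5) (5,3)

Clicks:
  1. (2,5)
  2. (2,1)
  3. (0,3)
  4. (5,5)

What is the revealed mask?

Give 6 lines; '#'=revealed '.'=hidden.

Click 1 (2,5) count=1: revealed 1 new [(2,5)] -> total=1
Click 2 (2,1) count=0: revealed 17 new [(0,0) (0,1) (1,0) (1,1) (1,2) (2,0) (2,1) (2,2) (3,0) (3,1) (3,2) (4,0) (4,1) (4,2) (5,0) (5,1) (5,2)] -> total=18
Click 3 (0,3) count=2: revealed 1 new [(0,3)] -> total=19
Click 4 (5,5) count=1: revealed 1 new [(5,5)] -> total=20

Answer: ##.#..
###...
###..#
###...
###...
###..#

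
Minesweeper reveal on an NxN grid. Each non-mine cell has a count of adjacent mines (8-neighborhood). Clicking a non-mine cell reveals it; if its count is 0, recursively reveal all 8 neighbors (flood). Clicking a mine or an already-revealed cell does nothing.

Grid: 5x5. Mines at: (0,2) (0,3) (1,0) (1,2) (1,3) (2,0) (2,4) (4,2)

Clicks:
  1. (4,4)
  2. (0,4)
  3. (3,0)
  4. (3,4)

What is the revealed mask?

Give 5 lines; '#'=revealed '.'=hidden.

Click 1 (4,4) count=0: revealed 4 new [(3,3) (3,4) (4,3) (4,4)] -> total=4
Click 2 (0,4) count=2: revealed 1 new [(0,4)] -> total=5
Click 3 (3,0) count=1: revealed 1 new [(3,0)] -> total=6
Click 4 (3,4) count=1: revealed 0 new [(none)] -> total=6

Answer: ....#
.....
.....
#..##
...##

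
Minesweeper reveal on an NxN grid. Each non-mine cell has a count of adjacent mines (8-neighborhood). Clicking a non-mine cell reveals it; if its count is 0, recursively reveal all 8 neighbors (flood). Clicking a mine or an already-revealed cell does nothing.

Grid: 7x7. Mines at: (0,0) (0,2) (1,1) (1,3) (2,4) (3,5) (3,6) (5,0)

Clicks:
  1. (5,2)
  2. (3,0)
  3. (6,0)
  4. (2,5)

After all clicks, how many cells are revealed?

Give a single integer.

Answer: 30

Derivation:
Click 1 (5,2) count=0: revealed 28 new [(2,0) (2,1) (2,2) (2,3) (3,0) (3,1) (3,2) (3,3) (3,4) (4,0) (4,1) (4,2) (4,3) (4,4) (4,5) (4,6) (5,1) (5,2) (5,3) (5,4) (5,5) (5,6) (6,1) (6,2) (6,3) (6,4) (6,5) (6,6)] -> total=28
Click 2 (3,0) count=0: revealed 0 new [(none)] -> total=28
Click 3 (6,0) count=1: revealed 1 new [(6,0)] -> total=29
Click 4 (2,5) count=3: revealed 1 new [(2,5)] -> total=30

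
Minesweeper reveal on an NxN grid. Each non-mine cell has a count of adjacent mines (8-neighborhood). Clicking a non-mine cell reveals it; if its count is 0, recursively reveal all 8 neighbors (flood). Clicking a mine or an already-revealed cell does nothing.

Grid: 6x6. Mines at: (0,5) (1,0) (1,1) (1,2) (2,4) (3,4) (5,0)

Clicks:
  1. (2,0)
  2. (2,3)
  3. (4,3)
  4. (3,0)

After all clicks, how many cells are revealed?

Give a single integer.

Click 1 (2,0) count=2: revealed 1 new [(2,0)] -> total=1
Click 2 (2,3) count=3: revealed 1 new [(2,3)] -> total=2
Click 3 (4,3) count=1: revealed 1 new [(4,3)] -> total=3
Click 4 (3,0) count=0: revealed 16 new [(2,1) (2,2) (3,0) (3,1) (3,2) (3,3) (4,0) (4,1) (4,2) (4,4) (4,5) (5,1) (5,2) (5,3) (5,4) (5,5)] -> total=19

Answer: 19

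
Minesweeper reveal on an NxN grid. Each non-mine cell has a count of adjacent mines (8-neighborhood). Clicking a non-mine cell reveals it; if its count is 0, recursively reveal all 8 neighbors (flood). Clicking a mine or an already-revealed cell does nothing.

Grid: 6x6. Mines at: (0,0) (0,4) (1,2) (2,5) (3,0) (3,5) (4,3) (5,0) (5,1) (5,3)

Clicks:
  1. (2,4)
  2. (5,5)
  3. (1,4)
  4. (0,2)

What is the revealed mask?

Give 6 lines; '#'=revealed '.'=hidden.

Answer: ..#...
....#.
....#.
......
....##
....##

Derivation:
Click 1 (2,4) count=2: revealed 1 new [(2,4)] -> total=1
Click 2 (5,5) count=0: revealed 4 new [(4,4) (4,5) (5,4) (5,5)] -> total=5
Click 3 (1,4) count=2: revealed 1 new [(1,4)] -> total=6
Click 4 (0,2) count=1: revealed 1 new [(0,2)] -> total=7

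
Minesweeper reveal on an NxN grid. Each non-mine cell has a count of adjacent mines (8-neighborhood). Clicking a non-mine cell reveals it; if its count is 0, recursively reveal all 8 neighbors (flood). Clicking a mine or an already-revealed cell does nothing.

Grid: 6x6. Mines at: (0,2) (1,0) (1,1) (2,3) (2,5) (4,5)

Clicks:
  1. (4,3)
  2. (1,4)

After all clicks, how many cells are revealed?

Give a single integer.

Click 1 (4,3) count=0: revealed 18 new [(2,0) (2,1) (2,2) (3,0) (3,1) (3,2) (3,3) (3,4) (4,0) (4,1) (4,2) (4,3) (4,4) (5,0) (5,1) (5,2) (5,3) (5,4)] -> total=18
Click 2 (1,4) count=2: revealed 1 new [(1,4)] -> total=19

Answer: 19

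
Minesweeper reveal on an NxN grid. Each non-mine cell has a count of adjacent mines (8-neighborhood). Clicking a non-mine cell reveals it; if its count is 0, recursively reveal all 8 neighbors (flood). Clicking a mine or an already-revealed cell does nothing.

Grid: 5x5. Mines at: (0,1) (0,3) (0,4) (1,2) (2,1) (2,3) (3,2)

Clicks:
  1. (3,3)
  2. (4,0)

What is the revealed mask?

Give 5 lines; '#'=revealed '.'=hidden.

Click 1 (3,3) count=2: revealed 1 new [(3,3)] -> total=1
Click 2 (4,0) count=0: revealed 4 new [(3,0) (3,1) (4,0) (4,1)] -> total=5

Answer: .....
.....
.....
##.#.
##...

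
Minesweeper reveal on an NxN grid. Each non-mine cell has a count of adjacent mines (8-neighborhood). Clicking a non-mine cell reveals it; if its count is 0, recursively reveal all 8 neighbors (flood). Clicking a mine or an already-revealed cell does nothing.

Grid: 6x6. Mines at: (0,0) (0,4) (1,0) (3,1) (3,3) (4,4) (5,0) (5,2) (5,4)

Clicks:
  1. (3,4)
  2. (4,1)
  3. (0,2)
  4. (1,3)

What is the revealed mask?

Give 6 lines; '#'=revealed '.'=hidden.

Answer: .###..
.###..
.###..
....#.
.#....
......

Derivation:
Click 1 (3,4) count=2: revealed 1 new [(3,4)] -> total=1
Click 2 (4,1) count=3: revealed 1 new [(4,1)] -> total=2
Click 3 (0,2) count=0: revealed 9 new [(0,1) (0,2) (0,3) (1,1) (1,2) (1,3) (2,1) (2,2) (2,3)] -> total=11
Click 4 (1,3) count=1: revealed 0 new [(none)] -> total=11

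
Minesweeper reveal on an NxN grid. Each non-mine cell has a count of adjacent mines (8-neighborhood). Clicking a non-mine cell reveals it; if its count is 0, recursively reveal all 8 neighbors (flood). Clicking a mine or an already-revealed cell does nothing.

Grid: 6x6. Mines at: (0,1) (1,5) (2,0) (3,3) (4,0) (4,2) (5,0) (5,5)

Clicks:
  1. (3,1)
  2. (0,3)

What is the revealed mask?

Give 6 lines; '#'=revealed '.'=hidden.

Click 1 (3,1) count=3: revealed 1 new [(3,1)] -> total=1
Click 2 (0,3) count=0: revealed 9 new [(0,2) (0,3) (0,4) (1,2) (1,3) (1,4) (2,2) (2,3) (2,4)] -> total=10

Answer: ..###.
..###.
..###.
.#....
......
......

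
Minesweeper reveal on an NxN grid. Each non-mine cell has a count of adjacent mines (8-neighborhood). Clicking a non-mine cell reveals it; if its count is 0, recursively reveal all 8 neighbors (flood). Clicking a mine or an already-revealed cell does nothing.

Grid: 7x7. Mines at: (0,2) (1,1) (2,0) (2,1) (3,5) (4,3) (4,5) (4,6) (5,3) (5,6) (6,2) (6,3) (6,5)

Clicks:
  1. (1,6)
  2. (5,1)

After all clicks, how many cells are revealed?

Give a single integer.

Click 1 (1,6) count=0: revealed 17 new [(0,3) (0,4) (0,5) (0,6) (1,2) (1,3) (1,4) (1,5) (1,6) (2,2) (2,3) (2,4) (2,5) (2,6) (3,2) (3,3) (3,4)] -> total=17
Click 2 (5,1) count=1: revealed 1 new [(5,1)] -> total=18

Answer: 18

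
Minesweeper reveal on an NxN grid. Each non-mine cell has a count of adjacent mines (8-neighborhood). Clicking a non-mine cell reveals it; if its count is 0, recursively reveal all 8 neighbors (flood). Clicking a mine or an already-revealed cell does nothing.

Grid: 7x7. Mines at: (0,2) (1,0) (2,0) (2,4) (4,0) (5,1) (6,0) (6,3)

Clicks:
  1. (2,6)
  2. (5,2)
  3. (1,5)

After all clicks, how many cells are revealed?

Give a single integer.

Click 1 (2,6) count=0: revealed 35 new [(0,3) (0,4) (0,5) (0,6) (1,1) (1,2) (1,3) (1,4) (1,5) (1,6) (2,1) (2,2) (2,3) (2,5) (2,6) (3,1) (3,2) (3,3) (3,4) (3,5) (3,6) (4,1) (4,2) (4,3) (4,4) (4,5) (4,6) (5,2) (5,3) (5,4) (5,5) (5,6) (6,4) (6,5) (6,6)] -> total=35
Click 2 (5,2) count=2: revealed 0 new [(none)] -> total=35
Click 3 (1,5) count=1: revealed 0 new [(none)] -> total=35

Answer: 35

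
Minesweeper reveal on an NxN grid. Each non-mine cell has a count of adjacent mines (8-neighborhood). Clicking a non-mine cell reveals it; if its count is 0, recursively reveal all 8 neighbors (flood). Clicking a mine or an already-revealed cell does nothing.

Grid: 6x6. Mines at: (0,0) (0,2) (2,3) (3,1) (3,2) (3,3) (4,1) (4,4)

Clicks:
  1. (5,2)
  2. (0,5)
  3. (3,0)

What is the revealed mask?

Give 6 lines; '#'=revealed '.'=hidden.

Click 1 (5,2) count=1: revealed 1 new [(5,2)] -> total=1
Click 2 (0,5) count=0: revealed 10 new [(0,3) (0,4) (0,5) (1,3) (1,4) (1,5) (2,4) (2,5) (3,4) (3,5)] -> total=11
Click 3 (3,0) count=2: revealed 1 new [(3,0)] -> total=12

Answer: ...###
...###
....##
#...##
......
..#...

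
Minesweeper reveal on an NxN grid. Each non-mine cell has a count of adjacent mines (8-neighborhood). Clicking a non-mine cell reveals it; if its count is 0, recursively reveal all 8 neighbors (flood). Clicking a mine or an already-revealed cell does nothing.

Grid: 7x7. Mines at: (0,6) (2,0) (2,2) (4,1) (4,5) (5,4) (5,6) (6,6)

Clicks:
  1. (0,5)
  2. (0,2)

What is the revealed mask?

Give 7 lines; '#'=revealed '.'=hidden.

Answer: ######.
#######
...####
...####
.......
.......
.......

Derivation:
Click 1 (0,5) count=1: revealed 1 new [(0,5)] -> total=1
Click 2 (0,2) count=0: revealed 20 new [(0,0) (0,1) (0,2) (0,3) (0,4) (1,0) (1,1) (1,2) (1,3) (1,4) (1,5) (1,6) (2,3) (2,4) (2,5) (2,6) (3,3) (3,4) (3,5) (3,6)] -> total=21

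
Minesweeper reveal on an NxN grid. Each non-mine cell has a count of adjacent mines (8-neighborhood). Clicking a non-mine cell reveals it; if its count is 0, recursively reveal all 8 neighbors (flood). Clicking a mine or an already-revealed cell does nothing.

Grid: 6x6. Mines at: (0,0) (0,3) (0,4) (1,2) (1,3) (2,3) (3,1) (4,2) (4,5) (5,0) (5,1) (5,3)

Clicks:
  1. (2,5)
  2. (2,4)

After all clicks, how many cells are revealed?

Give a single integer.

Click 1 (2,5) count=0: revealed 6 new [(1,4) (1,5) (2,4) (2,5) (3,4) (3,5)] -> total=6
Click 2 (2,4) count=2: revealed 0 new [(none)] -> total=6

Answer: 6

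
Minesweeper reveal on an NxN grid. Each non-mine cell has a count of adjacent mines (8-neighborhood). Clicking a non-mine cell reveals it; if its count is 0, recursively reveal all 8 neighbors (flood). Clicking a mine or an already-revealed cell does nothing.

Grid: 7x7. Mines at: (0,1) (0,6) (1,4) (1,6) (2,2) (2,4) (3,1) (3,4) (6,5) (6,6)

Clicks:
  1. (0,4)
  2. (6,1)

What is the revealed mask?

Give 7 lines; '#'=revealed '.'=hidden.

Click 1 (0,4) count=1: revealed 1 new [(0,4)] -> total=1
Click 2 (6,1) count=0: revealed 15 new [(4,0) (4,1) (4,2) (4,3) (4,4) (5,0) (5,1) (5,2) (5,3) (5,4) (6,0) (6,1) (6,2) (6,3) (6,4)] -> total=16

Answer: ....#..
.......
.......
.......
#####..
#####..
#####..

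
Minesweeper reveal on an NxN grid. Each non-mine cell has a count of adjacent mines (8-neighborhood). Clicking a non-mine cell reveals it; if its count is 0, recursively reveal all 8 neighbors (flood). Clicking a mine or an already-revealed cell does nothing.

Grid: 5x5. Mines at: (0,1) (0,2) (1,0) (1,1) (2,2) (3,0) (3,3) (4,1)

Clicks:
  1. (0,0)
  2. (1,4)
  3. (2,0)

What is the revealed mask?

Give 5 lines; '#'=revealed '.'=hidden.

Answer: #..##
...##
#..##
.....
.....

Derivation:
Click 1 (0,0) count=3: revealed 1 new [(0,0)] -> total=1
Click 2 (1,4) count=0: revealed 6 new [(0,3) (0,4) (1,3) (1,4) (2,3) (2,4)] -> total=7
Click 3 (2,0) count=3: revealed 1 new [(2,0)] -> total=8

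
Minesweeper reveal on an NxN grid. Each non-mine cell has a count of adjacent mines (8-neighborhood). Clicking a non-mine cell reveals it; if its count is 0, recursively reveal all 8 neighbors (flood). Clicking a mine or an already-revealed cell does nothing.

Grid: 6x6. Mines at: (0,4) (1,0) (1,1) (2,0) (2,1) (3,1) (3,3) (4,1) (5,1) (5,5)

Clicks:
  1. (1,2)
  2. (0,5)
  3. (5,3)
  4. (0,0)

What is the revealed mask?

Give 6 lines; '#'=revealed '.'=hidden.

Answer: #....#
..#...
......
......
..###.
..###.

Derivation:
Click 1 (1,2) count=2: revealed 1 new [(1,2)] -> total=1
Click 2 (0,5) count=1: revealed 1 new [(0,5)] -> total=2
Click 3 (5,3) count=0: revealed 6 new [(4,2) (4,3) (4,4) (5,2) (5,3) (5,4)] -> total=8
Click 4 (0,0) count=2: revealed 1 new [(0,0)] -> total=9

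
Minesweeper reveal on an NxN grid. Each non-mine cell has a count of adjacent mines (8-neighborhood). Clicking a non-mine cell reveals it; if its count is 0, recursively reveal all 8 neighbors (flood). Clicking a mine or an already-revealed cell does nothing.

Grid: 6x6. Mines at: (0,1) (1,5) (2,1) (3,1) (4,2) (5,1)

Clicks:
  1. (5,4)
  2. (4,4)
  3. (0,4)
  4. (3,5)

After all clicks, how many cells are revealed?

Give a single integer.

Answer: 20

Derivation:
Click 1 (5,4) count=0: revealed 20 new [(0,2) (0,3) (0,4) (1,2) (1,3) (1,4) (2,2) (2,3) (2,4) (2,5) (3,2) (3,3) (3,4) (3,5) (4,3) (4,4) (4,5) (5,3) (5,4) (5,5)] -> total=20
Click 2 (4,4) count=0: revealed 0 new [(none)] -> total=20
Click 3 (0,4) count=1: revealed 0 new [(none)] -> total=20
Click 4 (3,5) count=0: revealed 0 new [(none)] -> total=20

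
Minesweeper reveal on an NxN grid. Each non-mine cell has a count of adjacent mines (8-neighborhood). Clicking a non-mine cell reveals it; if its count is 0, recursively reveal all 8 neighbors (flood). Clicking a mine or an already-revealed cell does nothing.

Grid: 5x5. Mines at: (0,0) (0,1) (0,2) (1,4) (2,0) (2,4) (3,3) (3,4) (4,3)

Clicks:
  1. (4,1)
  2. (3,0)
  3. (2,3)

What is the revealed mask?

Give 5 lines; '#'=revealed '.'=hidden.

Click 1 (4,1) count=0: revealed 6 new [(3,0) (3,1) (3,2) (4,0) (4,1) (4,2)] -> total=6
Click 2 (3,0) count=1: revealed 0 new [(none)] -> total=6
Click 3 (2,3) count=4: revealed 1 new [(2,3)] -> total=7

Answer: .....
.....
...#.
###..
###..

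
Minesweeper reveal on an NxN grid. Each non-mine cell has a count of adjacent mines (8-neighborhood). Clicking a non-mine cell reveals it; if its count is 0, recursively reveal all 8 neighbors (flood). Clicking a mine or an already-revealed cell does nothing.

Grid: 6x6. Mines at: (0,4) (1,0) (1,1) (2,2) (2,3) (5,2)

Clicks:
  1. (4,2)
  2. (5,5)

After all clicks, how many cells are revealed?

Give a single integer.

Answer: 14

Derivation:
Click 1 (4,2) count=1: revealed 1 new [(4,2)] -> total=1
Click 2 (5,5) count=0: revealed 13 new [(1,4) (1,5) (2,4) (2,5) (3,3) (3,4) (3,5) (4,3) (4,4) (4,5) (5,3) (5,4) (5,5)] -> total=14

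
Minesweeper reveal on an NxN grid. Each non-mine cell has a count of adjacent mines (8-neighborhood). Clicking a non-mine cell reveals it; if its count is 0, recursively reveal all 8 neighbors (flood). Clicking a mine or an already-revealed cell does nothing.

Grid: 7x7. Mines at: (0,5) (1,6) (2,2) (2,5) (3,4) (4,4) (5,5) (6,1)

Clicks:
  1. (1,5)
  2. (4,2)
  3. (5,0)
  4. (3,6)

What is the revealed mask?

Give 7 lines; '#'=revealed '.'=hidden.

Click 1 (1,5) count=3: revealed 1 new [(1,5)] -> total=1
Click 2 (4,2) count=0: revealed 24 new [(0,0) (0,1) (0,2) (0,3) (0,4) (1,0) (1,1) (1,2) (1,3) (1,4) (2,0) (2,1) (3,0) (3,1) (3,2) (3,3) (4,0) (4,1) (4,2) (4,3) (5,0) (5,1) (5,2) (5,3)] -> total=25
Click 3 (5,0) count=1: revealed 0 new [(none)] -> total=25
Click 4 (3,6) count=1: revealed 1 new [(3,6)] -> total=26

Answer: #####..
######.
##.....
####..#
####...
####...
.......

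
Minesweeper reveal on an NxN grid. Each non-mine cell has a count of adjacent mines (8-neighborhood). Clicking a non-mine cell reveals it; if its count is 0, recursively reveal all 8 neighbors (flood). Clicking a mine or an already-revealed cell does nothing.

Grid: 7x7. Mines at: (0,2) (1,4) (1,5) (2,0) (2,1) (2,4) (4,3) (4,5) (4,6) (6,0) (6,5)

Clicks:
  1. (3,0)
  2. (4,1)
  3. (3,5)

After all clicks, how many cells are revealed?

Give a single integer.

Answer: 10

Derivation:
Click 1 (3,0) count=2: revealed 1 new [(3,0)] -> total=1
Click 2 (4,1) count=0: revealed 8 new [(3,1) (3,2) (4,0) (4,1) (4,2) (5,0) (5,1) (5,2)] -> total=9
Click 3 (3,5) count=3: revealed 1 new [(3,5)] -> total=10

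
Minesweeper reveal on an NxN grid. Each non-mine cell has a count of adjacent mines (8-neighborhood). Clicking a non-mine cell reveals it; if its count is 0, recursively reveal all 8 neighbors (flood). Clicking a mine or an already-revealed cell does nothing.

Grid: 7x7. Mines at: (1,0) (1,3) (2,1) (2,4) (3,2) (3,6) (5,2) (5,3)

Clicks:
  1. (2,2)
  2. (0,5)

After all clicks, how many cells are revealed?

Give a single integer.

Click 1 (2,2) count=3: revealed 1 new [(2,2)] -> total=1
Click 2 (0,5) count=0: revealed 8 new [(0,4) (0,5) (0,6) (1,4) (1,5) (1,6) (2,5) (2,6)] -> total=9

Answer: 9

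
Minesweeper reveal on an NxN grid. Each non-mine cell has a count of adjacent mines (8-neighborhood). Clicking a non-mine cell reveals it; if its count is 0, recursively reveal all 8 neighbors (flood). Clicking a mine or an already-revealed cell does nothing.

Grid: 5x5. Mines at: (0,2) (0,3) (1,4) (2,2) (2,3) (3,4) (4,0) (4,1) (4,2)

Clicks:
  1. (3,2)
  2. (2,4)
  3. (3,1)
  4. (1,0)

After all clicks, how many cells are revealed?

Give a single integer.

Click 1 (3,2) count=4: revealed 1 new [(3,2)] -> total=1
Click 2 (2,4) count=3: revealed 1 new [(2,4)] -> total=2
Click 3 (3,1) count=4: revealed 1 new [(3,1)] -> total=3
Click 4 (1,0) count=0: revealed 7 new [(0,0) (0,1) (1,0) (1,1) (2,0) (2,1) (3,0)] -> total=10

Answer: 10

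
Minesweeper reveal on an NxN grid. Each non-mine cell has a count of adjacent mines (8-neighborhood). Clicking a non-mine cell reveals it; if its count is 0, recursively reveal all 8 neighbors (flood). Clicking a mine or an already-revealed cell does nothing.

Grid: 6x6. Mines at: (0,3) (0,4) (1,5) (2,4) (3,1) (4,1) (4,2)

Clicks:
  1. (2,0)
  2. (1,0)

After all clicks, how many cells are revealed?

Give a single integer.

Answer: 9

Derivation:
Click 1 (2,0) count=1: revealed 1 new [(2,0)] -> total=1
Click 2 (1,0) count=0: revealed 8 new [(0,0) (0,1) (0,2) (1,0) (1,1) (1,2) (2,1) (2,2)] -> total=9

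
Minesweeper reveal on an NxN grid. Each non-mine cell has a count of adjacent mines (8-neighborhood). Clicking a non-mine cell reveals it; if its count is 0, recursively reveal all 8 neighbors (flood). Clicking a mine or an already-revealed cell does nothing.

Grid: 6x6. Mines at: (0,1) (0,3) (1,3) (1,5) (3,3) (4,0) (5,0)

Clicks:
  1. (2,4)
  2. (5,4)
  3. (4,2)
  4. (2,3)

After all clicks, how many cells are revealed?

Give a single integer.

Answer: 15

Derivation:
Click 1 (2,4) count=3: revealed 1 new [(2,4)] -> total=1
Click 2 (5,4) count=0: revealed 13 new [(2,5) (3,4) (3,5) (4,1) (4,2) (4,3) (4,4) (4,5) (5,1) (5,2) (5,3) (5,4) (5,5)] -> total=14
Click 3 (4,2) count=1: revealed 0 new [(none)] -> total=14
Click 4 (2,3) count=2: revealed 1 new [(2,3)] -> total=15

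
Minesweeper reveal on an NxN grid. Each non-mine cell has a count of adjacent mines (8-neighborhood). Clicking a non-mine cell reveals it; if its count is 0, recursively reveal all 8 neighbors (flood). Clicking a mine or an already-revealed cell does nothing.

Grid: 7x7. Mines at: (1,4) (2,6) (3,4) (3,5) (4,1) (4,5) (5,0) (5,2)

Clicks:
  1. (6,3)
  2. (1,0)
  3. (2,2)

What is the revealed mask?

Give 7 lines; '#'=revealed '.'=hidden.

Answer: ####...
####...
####...
####...
.......
.......
...#...

Derivation:
Click 1 (6,3) count=1: revealed 1 new [(6,3)] -> total=1
Click 2 (1,0) count=0: revealed 16 new [(0,0) (0,1) (0,2) (0,3) (1,0) (1,1) (1,2) (1,3) (2,0) (2,1) (2,2) (2,3) (3,0) (3,1) (3,2) (3,3)] -> total=17
Click 3 (2,2) count=0: revealed 0 new [(none)] -> total=17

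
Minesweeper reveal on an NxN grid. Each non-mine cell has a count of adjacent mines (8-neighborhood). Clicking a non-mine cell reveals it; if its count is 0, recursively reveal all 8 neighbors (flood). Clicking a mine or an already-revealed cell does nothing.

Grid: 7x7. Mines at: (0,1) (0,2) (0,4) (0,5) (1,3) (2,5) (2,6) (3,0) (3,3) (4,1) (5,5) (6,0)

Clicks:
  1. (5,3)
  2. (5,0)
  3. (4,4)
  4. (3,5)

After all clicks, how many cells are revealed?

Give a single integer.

Click 1 (5,3) count=0: revealed 11 new [(4,2) (4,3) (4,4) (5,1) (5,2) (5,3) (5,4) (6,1) (6,2) (6,3) (6,4)] -> total=11
Click 2 (5,0) count=2: revealed 1 new [(5,0)] -> total=12
Click 3 (4,4) count=2: revealed 0 new [(none)] -> total=12
Click 4 (3,5) count=2: revealed 1 new [(3,5)] -> total=13

Answer: 13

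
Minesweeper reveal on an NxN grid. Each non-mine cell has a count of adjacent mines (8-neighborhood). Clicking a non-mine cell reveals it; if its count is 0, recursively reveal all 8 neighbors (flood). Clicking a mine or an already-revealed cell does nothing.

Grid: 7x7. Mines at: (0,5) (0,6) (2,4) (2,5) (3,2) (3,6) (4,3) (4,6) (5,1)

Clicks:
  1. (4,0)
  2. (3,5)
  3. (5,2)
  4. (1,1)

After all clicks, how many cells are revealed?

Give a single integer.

Click 1 (4,0) count=1: revealed 1 new [(4,0)] -> total=1
Click 2 (3,5) count=4: revealed 1 new [(3,5)] -> total=2
Click 3 (5,2) count=2: revealed 1 new [(5,2)] -> total=3
Click 4 (1,1) count=0: revealed 17 new [(0,0) (0,1) (0,2) (0,3) (0,4) (1,0) (1,1) (1,2) (1,3) (1,4) (2,0) (2,1) (2,2) (2,3) (3,0) (3,1) (4,1)] -> total=20

Answer: 20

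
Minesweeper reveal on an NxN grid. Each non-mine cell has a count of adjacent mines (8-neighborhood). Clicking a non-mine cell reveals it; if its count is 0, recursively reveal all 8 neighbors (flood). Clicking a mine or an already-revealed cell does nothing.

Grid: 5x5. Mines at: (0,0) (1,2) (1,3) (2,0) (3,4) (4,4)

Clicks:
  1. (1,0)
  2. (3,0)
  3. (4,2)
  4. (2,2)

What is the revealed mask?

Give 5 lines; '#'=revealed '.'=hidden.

Answer: .....
#....
.###.
####.
####.

Derivation:
Click 1 (1,0) count=2: revealed 1 new [(1,0)] -> total=1
Click 2 (3,0) count=1: revealed 1 new [(3,0)] -> total=2
Click 3 (4,2) count=0: revealed 10 new [(2,1) (2,2) (2,3) (3,1) (3,2) (3,3) (4,0) (4,1) (4,2) (4,3)] -> total=12
Click 4 (2,2) count=2: revealed 0 new [(none)] -> total=12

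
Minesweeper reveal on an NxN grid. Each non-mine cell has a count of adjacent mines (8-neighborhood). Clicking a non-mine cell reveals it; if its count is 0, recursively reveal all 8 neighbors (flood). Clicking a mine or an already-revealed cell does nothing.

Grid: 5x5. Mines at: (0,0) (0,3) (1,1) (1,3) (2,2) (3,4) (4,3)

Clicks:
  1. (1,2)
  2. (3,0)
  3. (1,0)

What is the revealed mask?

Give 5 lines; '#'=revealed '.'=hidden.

Click 1 (1,2) count=4: revealed 1 new [(1,2)] -> total=1
Click 2 (3,0) count=0: revealed 8 new [(2,0) (2,1) (3,0) (3,1) (3,2) (4,0) (4,1) (4,2)] -> total=9
Click 3 (1,0) count=2: revealed 1 new [(1,0)] -> total=10

Answer: .....
#.#..
##...
###..
###..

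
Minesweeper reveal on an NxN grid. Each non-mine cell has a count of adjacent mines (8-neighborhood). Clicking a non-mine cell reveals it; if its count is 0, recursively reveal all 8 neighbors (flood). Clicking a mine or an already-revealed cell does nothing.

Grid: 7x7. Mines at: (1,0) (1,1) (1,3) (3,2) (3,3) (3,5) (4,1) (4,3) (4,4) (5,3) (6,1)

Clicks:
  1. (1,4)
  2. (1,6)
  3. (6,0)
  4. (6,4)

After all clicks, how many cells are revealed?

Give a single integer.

Click 1 (1,4) count=1: revealed 1 new [(1,4)] -> total=1
Click 2 (1,6) count=0: revealed 8 new [(0,4) (0,5) (0,6) (1,5) (1,6) (2,4) (2,5) (2,6)] -> total=9
Click 3 (6,0) count=1: revealed 1 new [(6,0)] -> total=10
Click 4 (6,4) count=1: revealed 1 new [(6,4)] -> total=11

Answer: 11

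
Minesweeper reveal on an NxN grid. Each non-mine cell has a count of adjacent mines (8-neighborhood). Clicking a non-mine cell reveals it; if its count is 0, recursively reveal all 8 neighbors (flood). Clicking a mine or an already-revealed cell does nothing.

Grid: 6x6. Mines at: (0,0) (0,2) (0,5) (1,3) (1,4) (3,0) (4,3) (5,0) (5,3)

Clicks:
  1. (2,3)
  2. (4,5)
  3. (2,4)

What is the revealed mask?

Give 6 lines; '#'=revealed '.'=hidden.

Answer: ......
......
...###
....##
....##
....##

Derivation:
Click 1 (2,3) count=2: revealed 1 new [(2,3)] -> total=1
Click 2 (4,5) count=0: revealed 8 new [(2,4) (2,5) (3,4) (3,5) (4,4) (4,5) (5,4) (5,5)] -> total=9
Click 3 (2,4) count=2: revealed 0 new [(none)] -> total=9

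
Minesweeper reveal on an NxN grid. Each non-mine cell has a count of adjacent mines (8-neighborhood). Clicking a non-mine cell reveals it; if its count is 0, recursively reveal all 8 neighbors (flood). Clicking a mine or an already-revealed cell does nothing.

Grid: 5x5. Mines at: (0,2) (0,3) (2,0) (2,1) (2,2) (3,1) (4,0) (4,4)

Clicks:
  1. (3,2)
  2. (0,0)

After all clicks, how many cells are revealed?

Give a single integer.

Click 1 (3,2) count=3: revealed 1 new [(3,2)] -> total=1
Click 2 (0,0) count=0: revealed 4 new [(0,0) (0,1) (1,0) (1,1)] -> total=5

Answer: 5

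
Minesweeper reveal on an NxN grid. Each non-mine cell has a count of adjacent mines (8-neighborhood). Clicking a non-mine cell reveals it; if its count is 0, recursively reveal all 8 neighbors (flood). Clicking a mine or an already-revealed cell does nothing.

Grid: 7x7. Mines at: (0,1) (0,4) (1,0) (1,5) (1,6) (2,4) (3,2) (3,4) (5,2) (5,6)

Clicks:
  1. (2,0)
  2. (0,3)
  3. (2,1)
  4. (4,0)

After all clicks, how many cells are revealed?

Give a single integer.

Click 1 (2,0) count=1: revealed 1 new [(2,0)] -> total=1
Click 2 (0,3) count=1: revealed 1 new [(0,3)] -> total=2
Click 3 (2,1) count=2: revealed 1 new [(2,1)] -> total=3
Click 4 (4,0) count=0: revealed 8 new [(3,0) (3,1) (4,0) (4,1) (5,0) (5,1) (6,0) (6,1)] -> total=11

Answer: 11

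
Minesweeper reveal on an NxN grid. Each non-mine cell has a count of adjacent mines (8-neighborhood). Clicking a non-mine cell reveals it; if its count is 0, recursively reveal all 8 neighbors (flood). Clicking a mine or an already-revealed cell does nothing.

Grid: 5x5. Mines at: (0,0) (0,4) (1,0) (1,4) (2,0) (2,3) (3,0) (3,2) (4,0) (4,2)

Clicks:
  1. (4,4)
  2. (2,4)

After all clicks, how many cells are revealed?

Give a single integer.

Click 1 (4,4) count=0: revealed 4 new [(3,3) (3,4) (4,3) (4,4)] -> total=4
Click 2 (2,4) count=2: revealed 1 new [(2,4)] -> total=5

Answer: 5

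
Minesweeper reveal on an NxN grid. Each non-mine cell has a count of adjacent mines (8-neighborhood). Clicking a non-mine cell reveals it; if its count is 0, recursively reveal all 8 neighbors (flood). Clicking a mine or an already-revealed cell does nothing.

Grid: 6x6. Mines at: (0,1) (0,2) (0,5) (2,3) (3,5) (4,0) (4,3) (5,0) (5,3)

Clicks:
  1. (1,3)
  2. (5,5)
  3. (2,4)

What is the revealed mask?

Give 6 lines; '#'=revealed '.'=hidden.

Answer: ......
...#..
....#.
......
....##
....##

Derivation:
Click 1 (1,3) count=2: revealed 1 new [(1,3)] -> total=1
Click 2 (5,5) count=0: revealed 4 new [(4,4) (4,5) (5,4) (5,5)] -> total=5
Click 3 (2,4) count=2: revealed 1 new [(2,4)] -> total=6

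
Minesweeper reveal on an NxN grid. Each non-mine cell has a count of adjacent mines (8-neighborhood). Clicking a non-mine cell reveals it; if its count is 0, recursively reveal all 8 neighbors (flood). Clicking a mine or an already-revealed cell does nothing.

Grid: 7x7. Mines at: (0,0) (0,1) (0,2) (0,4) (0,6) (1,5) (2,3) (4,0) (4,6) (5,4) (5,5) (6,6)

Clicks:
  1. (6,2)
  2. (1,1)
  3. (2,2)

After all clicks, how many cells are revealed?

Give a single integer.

Answer: 16

Derivation:
Click 1 (6,2) count=0: revealed 14 new [(3,1) (3,2) (3,3) (4,1) (4,2) (4,3) (5,0) (5,1) (5,2) (5,3) (6,0) (6,1) (6,2) (6,3)] -> total=14
Click 2 (1,1) count=3: revealed 1 new [(1,1)] -> total=15
Click 3 (2,2) count=1: revealed 1 new [(2,2)] -> total=16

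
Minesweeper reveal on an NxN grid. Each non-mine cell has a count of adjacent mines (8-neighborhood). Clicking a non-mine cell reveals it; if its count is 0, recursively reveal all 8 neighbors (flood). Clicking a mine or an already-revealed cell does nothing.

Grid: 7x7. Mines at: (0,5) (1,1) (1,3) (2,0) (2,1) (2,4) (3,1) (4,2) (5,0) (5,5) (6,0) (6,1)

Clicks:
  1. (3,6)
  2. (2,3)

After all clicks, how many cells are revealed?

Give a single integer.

Answer: 9

Derivation:
Click 1 (3,6) count=0: revealed 8 new [(1,5) (1,6) (2,5) (2,6) (3,5) (3,6) (4,5) (4,6)] -> total=8
Click 2 (2,3) count=2: revealed 1 new [(2,3)] -> total=9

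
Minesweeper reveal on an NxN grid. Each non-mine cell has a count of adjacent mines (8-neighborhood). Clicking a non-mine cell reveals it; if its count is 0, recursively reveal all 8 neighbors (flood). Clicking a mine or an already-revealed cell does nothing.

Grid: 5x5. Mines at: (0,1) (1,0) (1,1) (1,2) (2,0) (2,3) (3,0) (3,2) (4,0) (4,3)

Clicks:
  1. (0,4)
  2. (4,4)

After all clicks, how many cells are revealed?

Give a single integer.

Click 1 (0,4) count=0: revealed 4 new [(0,3) (0,4) (1,3) (1,4)] -> total=4
Click 2 (4,4) count=1: revealed 1 new [(4,4)] -> total=5

Answer: 5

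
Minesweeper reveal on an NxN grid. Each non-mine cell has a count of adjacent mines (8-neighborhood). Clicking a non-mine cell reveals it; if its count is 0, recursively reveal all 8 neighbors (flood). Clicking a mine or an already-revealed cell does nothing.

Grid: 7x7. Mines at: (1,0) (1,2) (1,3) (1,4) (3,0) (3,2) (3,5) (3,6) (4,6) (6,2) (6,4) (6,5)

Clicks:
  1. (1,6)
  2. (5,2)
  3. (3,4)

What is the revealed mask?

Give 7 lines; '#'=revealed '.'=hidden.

Answer: .....##
.....##
.....##
....#..
.......
..#....
.......

Derivation:
Click 1 (1,6) count=0: revealed 6 new [(0,5) (0,6) (1,5) (1,6) (2,5) (2,6)] -> total=6
Click 2 (5,2) count=1: revealed 1 new [(5,2)] -> total=7
Click 3 (3,4) count=1: revealed 1 new [(3,4)] -> total=8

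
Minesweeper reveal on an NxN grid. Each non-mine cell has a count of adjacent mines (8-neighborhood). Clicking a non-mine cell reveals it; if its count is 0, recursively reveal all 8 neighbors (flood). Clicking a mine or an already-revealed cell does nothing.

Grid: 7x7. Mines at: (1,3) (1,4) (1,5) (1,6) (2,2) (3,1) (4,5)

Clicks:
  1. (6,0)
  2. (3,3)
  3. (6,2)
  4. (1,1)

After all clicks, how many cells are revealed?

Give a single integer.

Answer: 23

Derivation:
Click 1 (6,0) count=0: revealed 22 new [(3,2) (3,3) (3,4) (4,0) (4,1) (4,2) (4,3) (4,4) (5,0) (5,1) (5,2) (5,3) (5,4) (5,5) (5,6) (6,0) (6,1) (6,2) (6,3) (6,4) (6,5) (6,6)] -> total=22
Click 2 (3,3) count=1: revealed 0 new [(none)] -> total=22
Click 3 (6,2) count=0: revealed 0 new [(none)] -> total=22
Click 4 (1,1) count=1: revealed 1 new [(1,1)] -> total=23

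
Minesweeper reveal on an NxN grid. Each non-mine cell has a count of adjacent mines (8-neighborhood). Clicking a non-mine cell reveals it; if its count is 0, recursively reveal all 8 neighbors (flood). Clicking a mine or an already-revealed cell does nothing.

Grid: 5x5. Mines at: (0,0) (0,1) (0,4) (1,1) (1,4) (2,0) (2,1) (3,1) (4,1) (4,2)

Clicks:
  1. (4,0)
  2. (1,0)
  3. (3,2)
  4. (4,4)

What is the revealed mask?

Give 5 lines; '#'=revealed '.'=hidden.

Click 1 (4,0) count=2: revealed 1 new [(4,0)] -> total=1
Click 2 (1,0) count=5: revealed 1 new [(1,0)] -> total=2
Click 3 (3,2) count=4: revealed 1 new [(3,2)] -> total=3
Click 4 (4,4) count=0: revealed 6 new [(2,3) (2,4) (3,3) (3,4) (4,3) (4,4)] -> total=9

Answer: .....
#....
...##
..###
#..##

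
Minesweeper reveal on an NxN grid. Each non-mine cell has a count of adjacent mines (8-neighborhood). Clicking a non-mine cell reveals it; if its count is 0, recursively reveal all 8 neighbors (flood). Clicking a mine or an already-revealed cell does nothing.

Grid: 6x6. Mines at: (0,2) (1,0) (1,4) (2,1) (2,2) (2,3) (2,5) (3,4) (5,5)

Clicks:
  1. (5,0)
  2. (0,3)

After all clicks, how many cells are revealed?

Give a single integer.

Answer: 15

Derivation:
Click 1 (5,0) count=0: revealed 14 new [(3,0) (3,1) (3,2) (3,3) (4,0) (4,1) (4,2) (4,3) (4,4) (5,0) (5,1) (5,2) (5,3) (5,4)] -> total=14
Click 2 (0,3) count=2: revealed 1 new [(0,3)] -> total=15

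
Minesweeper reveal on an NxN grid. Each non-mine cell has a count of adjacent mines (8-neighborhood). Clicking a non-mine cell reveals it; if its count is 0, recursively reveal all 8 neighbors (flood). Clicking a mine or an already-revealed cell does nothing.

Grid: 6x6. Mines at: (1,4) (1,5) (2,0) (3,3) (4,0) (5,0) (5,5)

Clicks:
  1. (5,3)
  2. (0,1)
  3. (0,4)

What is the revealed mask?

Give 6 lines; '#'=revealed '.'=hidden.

Answer: #####.
####..
.###..
......
.####.
.####.

Derivation:
Click 1 (5,3) count=0: revealed 8 new [(4,1) (4,2) (4,3) (4,4) (5,1) (5,2) (5,3) (5,4)] -> total=8
Click 2 (0,1) count=0: revealed 11 new [(0,0) (0,1) (0,2) (0,3) (1,0) (1,1) (1,2) (1,3) (2,1) (2,2) (2,3)] -> total=19
Click 3 (0,4) count=2: revealed 1 new [(0,4)] -> total=20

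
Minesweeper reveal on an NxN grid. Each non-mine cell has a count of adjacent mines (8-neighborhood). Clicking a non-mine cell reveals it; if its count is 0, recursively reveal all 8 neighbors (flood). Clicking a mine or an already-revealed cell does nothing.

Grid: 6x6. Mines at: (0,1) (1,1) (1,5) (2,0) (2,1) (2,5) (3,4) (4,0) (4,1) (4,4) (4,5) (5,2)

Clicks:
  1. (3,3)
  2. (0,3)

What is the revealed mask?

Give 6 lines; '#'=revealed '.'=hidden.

Answer: ..###.
..###.
..###.
...#..
......
......

Derivation:
Click 1 (3,3) count=2: revealed 1 new [(3,3)] -> total=1
Click 2 (0,3) count=0: revealed 9 new [(0,2) (0,3) (0,4) (1,2) (1,3) (1,4) (2,2) (2,3) (2,4)] -> total=10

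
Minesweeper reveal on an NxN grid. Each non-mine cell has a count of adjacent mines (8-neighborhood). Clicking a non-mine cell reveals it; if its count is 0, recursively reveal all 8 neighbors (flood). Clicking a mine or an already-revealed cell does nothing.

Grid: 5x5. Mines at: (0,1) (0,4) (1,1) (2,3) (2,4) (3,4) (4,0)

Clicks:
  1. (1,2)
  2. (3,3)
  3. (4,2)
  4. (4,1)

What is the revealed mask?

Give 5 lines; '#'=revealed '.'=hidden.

Answer: .....
..#..
.....
.###.
.###.

Derivation:
Click 1 (1,2) count=3: revealed 1 new [(1,2)] -> total=1
Click 2 (3,3) count=3: revealed 1 new [(3,3)] -> total=2
Click 3 (4,2) count=0: revealed 5 new [(3,1) (3,2) (4,1) (4,2) (4,3)] -> total=7
Click 4 (4,1) count=1: revealed 0 new [(none)] -> total=7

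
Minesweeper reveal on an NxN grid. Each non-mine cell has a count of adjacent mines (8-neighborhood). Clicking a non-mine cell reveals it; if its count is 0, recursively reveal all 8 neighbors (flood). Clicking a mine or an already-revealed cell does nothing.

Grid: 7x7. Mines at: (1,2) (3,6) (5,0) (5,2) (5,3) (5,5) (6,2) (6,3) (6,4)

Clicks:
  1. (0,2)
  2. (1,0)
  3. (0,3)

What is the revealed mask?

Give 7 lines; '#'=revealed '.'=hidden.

Click 1 (0,2) count=1: revealed 1 new [(0,2)] -> total=1
Click 2 (1,0) count=0: revealed 31 new [(0,0) (0,1) (0,3) (0,4) (0,5) (0,6) (1,0) (1,1) (1,3) (1,4) (1,5) (1,6) (2,0) (2,1) (2,2) (2,3) (2,4) (2,5) (2,6) (3,0) (3,1) (3,2) (3,3) (3,4) (3,5) (4,0) (4,1) (4,2) (4,3) (4,4) (4,5)] -> total=32
Click 3 (0,3) count=1: revealed 0 new [(none)] -> total=32

Answer: #######
##.####
#######
######.
######.
.......
.......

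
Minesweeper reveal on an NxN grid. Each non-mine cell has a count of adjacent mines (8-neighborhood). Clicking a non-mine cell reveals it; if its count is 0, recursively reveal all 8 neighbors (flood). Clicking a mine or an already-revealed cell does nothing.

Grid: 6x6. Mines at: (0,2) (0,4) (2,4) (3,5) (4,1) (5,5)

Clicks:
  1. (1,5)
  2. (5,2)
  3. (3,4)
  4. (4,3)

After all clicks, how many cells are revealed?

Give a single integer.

Answer: 10

Derivation:
Click 1 (1,5) count=2: revealed 1 new [(1,5)] -> total=1
Click 2 (5,2) count=1: revealed 1 new [(5,2)] -> total=2
Click 3 (3,4) count=2: revealed 1 new [(3,4)] -> total=3
Click 4 (4,3) count=0: revealed 7 new [(3,2) (3,3) (4,2) (4,3) (4,4) (5,3) (5,4)] -> total=10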